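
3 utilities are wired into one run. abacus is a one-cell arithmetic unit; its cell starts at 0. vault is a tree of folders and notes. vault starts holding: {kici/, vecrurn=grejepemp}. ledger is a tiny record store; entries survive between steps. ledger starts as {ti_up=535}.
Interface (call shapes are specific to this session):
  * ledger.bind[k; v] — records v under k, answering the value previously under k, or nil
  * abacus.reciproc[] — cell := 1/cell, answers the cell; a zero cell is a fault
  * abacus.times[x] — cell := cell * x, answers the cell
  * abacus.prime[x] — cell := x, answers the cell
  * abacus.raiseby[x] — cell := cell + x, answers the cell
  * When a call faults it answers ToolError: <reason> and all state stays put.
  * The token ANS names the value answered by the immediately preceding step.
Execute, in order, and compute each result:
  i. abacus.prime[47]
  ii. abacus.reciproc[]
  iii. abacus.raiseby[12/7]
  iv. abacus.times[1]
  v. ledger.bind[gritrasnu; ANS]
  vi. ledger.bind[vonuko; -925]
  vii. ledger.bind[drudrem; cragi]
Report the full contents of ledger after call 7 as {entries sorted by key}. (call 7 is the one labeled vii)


Answer: {drudrem=cragi, gritrasnu=571/329, ti_up=535, vonuko=-925}

Derivation:
! abacus.prime(x→47) -> 47
! abacus.reciproc() -> 1/47
! abacus.raiseby(x→12/7) -> 571/329
! abacus.times(x→1) -> 571/329
! ledger.bind(k→gritrasnu, v→ANS) -> nil
! ledger.bind(k→vonuko, v→-925) -> nil
! ledger.bind(k→drudrem, v→cragi) -> nil


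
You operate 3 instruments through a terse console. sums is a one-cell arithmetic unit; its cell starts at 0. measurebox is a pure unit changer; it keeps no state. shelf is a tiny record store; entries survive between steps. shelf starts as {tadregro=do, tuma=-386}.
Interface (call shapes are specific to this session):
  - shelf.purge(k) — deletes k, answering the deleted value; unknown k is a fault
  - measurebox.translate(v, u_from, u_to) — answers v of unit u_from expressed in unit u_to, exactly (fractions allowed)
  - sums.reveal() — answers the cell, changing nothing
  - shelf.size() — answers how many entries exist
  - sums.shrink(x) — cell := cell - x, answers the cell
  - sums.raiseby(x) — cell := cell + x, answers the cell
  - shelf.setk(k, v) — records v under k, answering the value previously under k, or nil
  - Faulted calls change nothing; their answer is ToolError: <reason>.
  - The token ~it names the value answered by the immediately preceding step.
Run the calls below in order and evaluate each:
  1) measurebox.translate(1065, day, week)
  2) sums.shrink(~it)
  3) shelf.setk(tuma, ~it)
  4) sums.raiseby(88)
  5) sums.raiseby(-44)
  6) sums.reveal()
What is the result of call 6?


>> measurebox.translate(v: 1065, u_from: day, u_to: week)
<< 1065/7
>> sums.shrink(x: ~it)
<< -1065/7
>> shelf.setk(k: tuma, v: ~it)
<< -386
>> sums.raiseby(x: 88)
<< -449/7
>> sums.raiseby(x: -44)
<< -757/7
>> sums.reveal()
<< -757/7

Answer: -757/7


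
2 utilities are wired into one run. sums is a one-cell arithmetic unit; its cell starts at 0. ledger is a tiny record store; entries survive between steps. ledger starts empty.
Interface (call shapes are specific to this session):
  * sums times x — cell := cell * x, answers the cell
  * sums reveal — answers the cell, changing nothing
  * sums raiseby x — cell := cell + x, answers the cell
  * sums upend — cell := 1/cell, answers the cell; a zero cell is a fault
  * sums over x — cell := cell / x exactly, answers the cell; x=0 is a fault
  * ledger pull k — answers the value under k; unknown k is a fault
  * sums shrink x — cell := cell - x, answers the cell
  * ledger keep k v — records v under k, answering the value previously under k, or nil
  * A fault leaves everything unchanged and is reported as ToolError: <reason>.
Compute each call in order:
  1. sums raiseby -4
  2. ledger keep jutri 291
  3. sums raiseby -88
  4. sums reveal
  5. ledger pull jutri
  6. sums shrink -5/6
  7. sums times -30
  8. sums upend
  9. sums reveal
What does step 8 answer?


Answer: 1/2735

Derivation:
~$ sums raiseby x→-4
:: -4
~$ ledger keep k→jutri v→291
:: nil
~$ sums raiseby x→-88
:: -92
~$ sums reveal
:: -92
~$ ledger pull k→jutri
:: 291
~$ sums shrink x→-5/6
:: -547/6
~$ sums times x→-30
:: 2735
~$ sums upend
:: 1/2735
~$ sums reveal
:: 1/2735


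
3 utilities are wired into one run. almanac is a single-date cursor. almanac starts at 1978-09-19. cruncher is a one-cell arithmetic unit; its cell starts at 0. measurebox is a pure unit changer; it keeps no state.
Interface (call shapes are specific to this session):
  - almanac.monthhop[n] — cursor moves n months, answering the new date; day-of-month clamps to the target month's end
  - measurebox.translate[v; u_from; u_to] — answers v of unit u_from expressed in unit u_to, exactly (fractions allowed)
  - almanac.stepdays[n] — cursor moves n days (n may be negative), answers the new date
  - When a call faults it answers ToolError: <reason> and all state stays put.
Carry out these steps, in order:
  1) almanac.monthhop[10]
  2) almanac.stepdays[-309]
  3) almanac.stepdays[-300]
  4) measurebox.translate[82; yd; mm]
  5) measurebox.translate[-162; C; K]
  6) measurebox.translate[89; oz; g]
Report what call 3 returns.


I use almanac.monthhop with 10, — result: 1979-07-19.
I invoke almanac.stepdays with -309, yielding 1978-09-13.
Now I run almanac.stepdays with -300, giving 1977-11-17.
I run measurebox.translate with 82, yd, mm, → 374904/5.
Next I call measurebox.translate with -162, C, K, — result: 2223/20.
I try measurebox.translate with 89, oz, g, which returns 4036972093/1600000.

Answer: 1977-11-17


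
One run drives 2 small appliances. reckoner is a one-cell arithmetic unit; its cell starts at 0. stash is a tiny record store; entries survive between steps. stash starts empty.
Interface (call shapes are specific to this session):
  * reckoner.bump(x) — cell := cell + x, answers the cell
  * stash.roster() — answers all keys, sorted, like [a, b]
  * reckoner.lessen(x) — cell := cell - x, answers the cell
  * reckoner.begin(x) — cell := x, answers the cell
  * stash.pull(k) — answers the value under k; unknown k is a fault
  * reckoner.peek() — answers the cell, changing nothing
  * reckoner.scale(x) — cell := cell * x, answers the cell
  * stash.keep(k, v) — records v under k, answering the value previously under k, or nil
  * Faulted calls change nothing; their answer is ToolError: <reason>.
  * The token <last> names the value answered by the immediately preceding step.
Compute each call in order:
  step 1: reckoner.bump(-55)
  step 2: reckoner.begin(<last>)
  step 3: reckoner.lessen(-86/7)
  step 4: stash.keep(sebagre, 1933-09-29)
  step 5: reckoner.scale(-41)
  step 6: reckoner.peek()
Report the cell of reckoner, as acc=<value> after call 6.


[in] bump -55
[out] -55
[in] begin <last>
[out] -55
[in] lessen -86/7
[out] -299/7
[in] keep sebagre 1933-09-29
[out] nil
[in] scale -41
[out] 12259/7
[in] peek
[out] 12259/7

Answer: acc=12259/7


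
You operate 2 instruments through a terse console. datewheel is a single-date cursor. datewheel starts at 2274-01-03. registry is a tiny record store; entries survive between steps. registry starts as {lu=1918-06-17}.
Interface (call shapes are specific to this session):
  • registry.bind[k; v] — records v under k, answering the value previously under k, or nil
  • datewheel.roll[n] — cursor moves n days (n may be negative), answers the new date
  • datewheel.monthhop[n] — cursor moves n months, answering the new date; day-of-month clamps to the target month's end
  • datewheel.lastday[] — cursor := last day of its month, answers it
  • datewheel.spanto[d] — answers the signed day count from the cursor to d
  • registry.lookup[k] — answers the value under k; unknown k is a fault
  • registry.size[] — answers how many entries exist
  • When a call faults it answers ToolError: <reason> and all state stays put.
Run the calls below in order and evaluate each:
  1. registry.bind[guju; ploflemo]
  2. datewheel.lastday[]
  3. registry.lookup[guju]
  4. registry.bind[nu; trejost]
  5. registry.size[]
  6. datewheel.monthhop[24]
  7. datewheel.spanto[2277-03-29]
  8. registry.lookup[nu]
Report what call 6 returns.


Answer: 2276-01-31

Derivation:
==> registry.bind(k='guju', v='ploflemo')
<== nil
==> datewheel.lastday()
<== 2274-01-31
==> registry.lookup(k='guju')
<== ploflemo
==> registry.bind(k='nu', v='trejost')
<== nil
==> registry.size()
<== 3
==> datewheel.monthhop(n='24')
<== 2276-01-31
==> datewheel.spanto(d='2277-03-29')
<== 423
==> registry.lookup(k='nu')
<== trejost


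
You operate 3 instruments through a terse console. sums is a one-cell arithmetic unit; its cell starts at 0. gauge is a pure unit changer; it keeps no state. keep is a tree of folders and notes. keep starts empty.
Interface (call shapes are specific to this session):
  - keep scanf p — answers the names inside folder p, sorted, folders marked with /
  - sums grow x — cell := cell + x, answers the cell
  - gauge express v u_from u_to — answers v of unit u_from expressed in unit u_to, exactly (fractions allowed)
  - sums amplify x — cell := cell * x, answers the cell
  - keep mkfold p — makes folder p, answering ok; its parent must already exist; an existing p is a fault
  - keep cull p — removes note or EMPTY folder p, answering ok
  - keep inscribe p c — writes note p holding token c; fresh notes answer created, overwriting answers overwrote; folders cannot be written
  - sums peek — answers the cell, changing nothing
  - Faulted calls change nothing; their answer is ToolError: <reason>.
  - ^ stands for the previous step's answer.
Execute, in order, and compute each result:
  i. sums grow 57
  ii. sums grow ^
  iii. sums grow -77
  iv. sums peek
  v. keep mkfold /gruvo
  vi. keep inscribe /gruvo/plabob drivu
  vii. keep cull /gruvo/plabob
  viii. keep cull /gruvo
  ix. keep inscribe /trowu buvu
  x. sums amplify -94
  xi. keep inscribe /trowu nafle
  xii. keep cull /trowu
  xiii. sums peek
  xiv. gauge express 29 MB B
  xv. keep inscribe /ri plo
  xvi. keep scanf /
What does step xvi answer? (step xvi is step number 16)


Answer: [ri]

Derivation:
==> sums grow(x='57')
<== 57
==> sums grow(x='^')
<== 114
==> sums grow(x='-77')
<== 37
==> sums peek()
<== 37
==> keep mkfold(p='/gruvo')
<== ok
==> keep inscribe(p='/gruvo/plabob', c='drivu')
<== created
==> keep cull(p='/gruvo/plabob')
<== ok
==> keep cull(p='/gruvo')
<== ok
==> keep inscribe(p='/trowu', c='buvu')
<== created
==> sums amplify(x='-94')
<== -3478
==> keep inscribe(p='/trowu', c='nafle')
<== overwrote
==> keep cull(p='/trowu')
<== ok
==> sums peek()
<== -3478
==> gauge express(v='29', u_from='MB', u_to='B')
<== 29000000
==> keep inscribe(p='/ri', c='plo')
<== created
==> keep scanf(p='/')
<== [ri]


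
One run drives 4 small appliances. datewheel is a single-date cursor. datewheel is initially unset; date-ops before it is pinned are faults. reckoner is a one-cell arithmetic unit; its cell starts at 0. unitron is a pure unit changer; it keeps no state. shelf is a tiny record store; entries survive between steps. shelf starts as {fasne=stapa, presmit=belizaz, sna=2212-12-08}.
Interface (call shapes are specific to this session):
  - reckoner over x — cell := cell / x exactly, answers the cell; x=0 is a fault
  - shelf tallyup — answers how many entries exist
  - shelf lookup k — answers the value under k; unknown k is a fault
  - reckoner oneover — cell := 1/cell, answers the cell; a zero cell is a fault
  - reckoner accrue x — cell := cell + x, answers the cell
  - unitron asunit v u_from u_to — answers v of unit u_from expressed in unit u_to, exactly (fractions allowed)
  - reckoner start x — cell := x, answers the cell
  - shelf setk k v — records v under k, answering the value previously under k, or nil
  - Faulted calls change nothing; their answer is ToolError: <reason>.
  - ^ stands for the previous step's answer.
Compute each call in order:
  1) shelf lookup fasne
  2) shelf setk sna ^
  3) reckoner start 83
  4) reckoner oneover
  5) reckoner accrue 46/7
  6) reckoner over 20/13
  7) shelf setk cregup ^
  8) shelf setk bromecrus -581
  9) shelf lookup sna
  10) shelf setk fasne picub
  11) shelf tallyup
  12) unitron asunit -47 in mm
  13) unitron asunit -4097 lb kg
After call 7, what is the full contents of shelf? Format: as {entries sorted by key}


Answer: {cregup=9945/2324, fasne=stapa, presmit=belizaz, sna=stapa}

Derivation:
·→ shelf lookup(k='fasne')
·← stapa
·→ shelf setk(k='sna', v='^')
·← 2212-12-08
·→ reckoner start(x='83')
·← 83
·→ reckoner oneover()
·← 1/83
·→ reckoner accrue(x='46/7')
·← 3825/581
·→ reckoner over(x='20/13')
·← 9945/2324
·→ shelf setk(k='cregup', v='^')
·← nil
·→ shelf setk(k='bromecrus', v='-581')
·← nil
·→ shelf lookup(k='sna')
·← stapa
·→ shelf setk(k='fasne', v='picub')
·← stapa
·→ shelf tallyup()
·← 5
·→ unitron asunit(v='-47', u_from='in', u_to='mm')
·← -5969/5
·→ unitron asunit(v='-4097', u_from='lb', u_to='kg')
·← -185836793989/100000000


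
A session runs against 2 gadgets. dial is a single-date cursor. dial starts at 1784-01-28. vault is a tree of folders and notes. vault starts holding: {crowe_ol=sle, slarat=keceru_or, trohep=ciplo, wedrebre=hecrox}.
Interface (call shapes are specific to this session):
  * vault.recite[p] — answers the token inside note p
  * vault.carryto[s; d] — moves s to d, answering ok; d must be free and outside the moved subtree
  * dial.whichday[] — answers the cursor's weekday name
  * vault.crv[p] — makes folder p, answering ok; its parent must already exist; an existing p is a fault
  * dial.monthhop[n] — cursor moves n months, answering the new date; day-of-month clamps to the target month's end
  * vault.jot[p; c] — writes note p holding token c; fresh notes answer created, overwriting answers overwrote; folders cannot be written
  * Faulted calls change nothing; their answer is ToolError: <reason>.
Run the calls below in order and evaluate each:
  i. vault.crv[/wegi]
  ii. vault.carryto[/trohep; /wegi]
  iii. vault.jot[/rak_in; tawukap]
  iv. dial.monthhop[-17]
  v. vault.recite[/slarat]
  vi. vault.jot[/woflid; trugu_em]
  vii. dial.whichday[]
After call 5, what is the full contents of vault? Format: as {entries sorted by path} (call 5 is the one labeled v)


Answer: {crowe_ol=sle, rak_in=tawukap, slarat=keceru_or, trohep=ciplo, wedrebre=hecrox, wegi/}

Derivation:
→ vault.crv(p→/wegi)
← ok
→ vault.carryto(s→/trohep, d→/wegi)
← ToolError: exists
→ vault.jot(p→/rak_in, c→tawukap)
← created
→ dial.monthhop(n→-17)
← 1782-08-28
→ vault.recite(p→/slarat)
← keceru_or
→ vault.jot(p→/woflid, c→trugu_em)
← created
→ dial.whichday()
← Wednesday


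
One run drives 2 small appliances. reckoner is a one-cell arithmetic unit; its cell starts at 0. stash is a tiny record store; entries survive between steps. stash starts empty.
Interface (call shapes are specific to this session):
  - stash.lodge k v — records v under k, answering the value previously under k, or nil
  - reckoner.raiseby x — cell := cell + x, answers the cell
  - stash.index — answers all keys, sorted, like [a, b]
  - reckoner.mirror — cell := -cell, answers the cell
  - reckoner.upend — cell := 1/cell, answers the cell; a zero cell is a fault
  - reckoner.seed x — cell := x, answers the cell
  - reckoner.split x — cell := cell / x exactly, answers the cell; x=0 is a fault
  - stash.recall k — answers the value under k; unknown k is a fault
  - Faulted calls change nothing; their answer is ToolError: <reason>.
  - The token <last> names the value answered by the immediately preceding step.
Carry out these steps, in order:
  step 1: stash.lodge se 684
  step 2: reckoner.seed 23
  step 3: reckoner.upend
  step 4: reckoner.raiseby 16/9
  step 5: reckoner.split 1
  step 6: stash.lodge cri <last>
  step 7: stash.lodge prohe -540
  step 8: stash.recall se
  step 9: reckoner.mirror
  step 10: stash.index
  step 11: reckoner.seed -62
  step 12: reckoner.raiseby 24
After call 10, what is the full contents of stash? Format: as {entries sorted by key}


Next I call stash.lodge using k→se, v→684, and observe nil.
Now I run reckoner.seed using x→23, and observe 23.
I try reckoner.upend(), → 1/23.
Calling reckoner.raiseby using x→16/9, and get 377/207.
I invoke reckoner.split using x→1, and observe 377/207.
Using stash.lodge using k→cri, v→<last>: nil.
Calling stash.lodge using k→prohe, v→-540, and get nil.
I call stash.recall using k→se, — result: 684.
I run reckoner.mirror, — result: -377/207.
I invoke stash.index(), and observe [cri, prohe, se].
I try reckoner.seed using x→-62, which returns -62.
Invoking reckoner.raiseby using x→24, which returns -38.

Answer: {cri=377/207, prohe=-540, se=684}


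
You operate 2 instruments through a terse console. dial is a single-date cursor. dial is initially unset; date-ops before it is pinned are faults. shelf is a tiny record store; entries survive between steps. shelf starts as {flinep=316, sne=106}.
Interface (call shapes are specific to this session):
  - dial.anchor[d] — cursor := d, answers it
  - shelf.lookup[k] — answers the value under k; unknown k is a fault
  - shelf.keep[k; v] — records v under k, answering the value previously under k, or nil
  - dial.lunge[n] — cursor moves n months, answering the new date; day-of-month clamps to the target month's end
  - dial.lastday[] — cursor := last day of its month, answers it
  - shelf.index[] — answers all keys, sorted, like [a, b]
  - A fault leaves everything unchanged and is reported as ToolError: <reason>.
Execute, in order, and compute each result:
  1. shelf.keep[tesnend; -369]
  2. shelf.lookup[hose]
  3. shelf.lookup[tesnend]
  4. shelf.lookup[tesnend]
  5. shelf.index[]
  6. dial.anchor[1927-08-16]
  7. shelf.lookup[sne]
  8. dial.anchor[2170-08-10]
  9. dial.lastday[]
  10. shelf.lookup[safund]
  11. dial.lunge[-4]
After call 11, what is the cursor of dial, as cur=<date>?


Answer: cur=2170-04-30

Derivation:
-> shelf.keep(k=tesnend, v=-369)
<- nil
-> shelf.lookup(k=hose)
<- ToolError: no such key hose
-> shelf.lookup(k=tesnend)
<- -369
-> shelf.lookup(k=tesnend)
<- -369
-> shelf.index()
<- [flinep, sne, tesnend]
-> dial.anchor(d=1927-08-16)
<- 1927-08-16
-> shelf.lookup(k=sne)
<- 106
-> dial.anchor(d=2170-08-10)
<- 2170-08-10
-> dial.lastday()
<- 2170-08-31
-> shelf.lookup(k=safund)
<- ToolError: no such key safund
-> dial.lunge(n=-4)
<- 2170-04-30


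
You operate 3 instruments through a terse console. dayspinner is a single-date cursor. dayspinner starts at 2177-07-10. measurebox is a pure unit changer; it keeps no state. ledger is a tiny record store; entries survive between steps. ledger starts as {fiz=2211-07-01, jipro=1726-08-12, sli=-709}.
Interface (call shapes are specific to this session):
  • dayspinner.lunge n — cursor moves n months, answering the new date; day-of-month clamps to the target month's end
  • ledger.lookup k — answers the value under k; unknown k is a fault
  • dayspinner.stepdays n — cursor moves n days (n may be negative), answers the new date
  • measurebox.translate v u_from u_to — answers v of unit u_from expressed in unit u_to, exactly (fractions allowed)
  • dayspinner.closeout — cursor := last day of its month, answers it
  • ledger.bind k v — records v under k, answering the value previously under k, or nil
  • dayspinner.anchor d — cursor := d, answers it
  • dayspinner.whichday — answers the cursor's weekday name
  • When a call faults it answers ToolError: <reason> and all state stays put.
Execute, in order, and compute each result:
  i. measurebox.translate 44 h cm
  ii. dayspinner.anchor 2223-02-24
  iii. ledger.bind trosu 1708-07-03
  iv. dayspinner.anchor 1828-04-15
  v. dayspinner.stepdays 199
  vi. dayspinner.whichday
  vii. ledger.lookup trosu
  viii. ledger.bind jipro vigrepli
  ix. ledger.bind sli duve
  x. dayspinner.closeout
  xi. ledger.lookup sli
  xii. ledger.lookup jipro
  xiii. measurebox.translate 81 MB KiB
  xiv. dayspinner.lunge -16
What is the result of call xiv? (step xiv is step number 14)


Answer: 1827-06-30

Derivation:
==> translate(44, h, cm)
<== ToolError: incompatible units
==> anchor(2223-02-24)
<== 2223-02-24
==> bind(trosu, 1708-07-03)
<== nil
==> anchor(1828-04-15)
<== 1828-04-15
==> stepdays(199)
<== 1828-10-31
==> whichday()
<== Friday
==> lookup(trosu)
<== 1708-07-03
==> bind(jipro, vigrepli)
<== 1726-08-12
==> bind(sli, duve)
<== -709
==> closeout()
<== 1828-10-31
==> lookup(sli)
<== duve
==> lookup(jipro)
<== vigrepli
==> translate(81, MB, KiB)
<== 1265625/16
==> lunge(-16)
<== 1827-06-30


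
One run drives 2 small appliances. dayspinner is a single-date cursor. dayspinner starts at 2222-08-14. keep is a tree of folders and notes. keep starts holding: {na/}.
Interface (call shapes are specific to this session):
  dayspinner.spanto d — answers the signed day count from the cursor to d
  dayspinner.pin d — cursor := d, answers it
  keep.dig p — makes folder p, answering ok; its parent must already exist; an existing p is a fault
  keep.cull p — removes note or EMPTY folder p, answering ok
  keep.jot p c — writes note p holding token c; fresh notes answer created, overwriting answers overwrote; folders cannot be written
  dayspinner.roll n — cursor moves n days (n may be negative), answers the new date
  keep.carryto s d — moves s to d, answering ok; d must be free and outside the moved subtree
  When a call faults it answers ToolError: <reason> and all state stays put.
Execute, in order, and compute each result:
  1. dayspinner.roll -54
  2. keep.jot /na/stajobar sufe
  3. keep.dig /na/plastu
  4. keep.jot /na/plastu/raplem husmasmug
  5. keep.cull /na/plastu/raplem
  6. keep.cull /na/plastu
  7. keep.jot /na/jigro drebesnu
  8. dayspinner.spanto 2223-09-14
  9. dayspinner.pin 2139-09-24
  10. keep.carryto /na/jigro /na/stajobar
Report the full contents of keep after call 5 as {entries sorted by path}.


→ roll(n='-54')
← 2222-06-21
→ jot(p='/na/stajobar', c='sufe')
← created
→ dig(p='/na/plastu')
← ok
→ jot(p='/na/plastu/raplem', c='husmasmug')
← created
→ cull(p='/na/plastu/raplem')
← ok
→ cull(p='/na/plastu')
← ok
→ jot(p='/na/jigro', c='drebesnu')
← created
→ spanto(d='2223-09-14')
← 450
→ pin(d='2139-09-24')
← 2139-09-24
→ carryto(s='/na/jigro', d='/na/stajobar')
← ToolError: exists

Answer: {na/, na/plastu/, na/stajobar=sufe}


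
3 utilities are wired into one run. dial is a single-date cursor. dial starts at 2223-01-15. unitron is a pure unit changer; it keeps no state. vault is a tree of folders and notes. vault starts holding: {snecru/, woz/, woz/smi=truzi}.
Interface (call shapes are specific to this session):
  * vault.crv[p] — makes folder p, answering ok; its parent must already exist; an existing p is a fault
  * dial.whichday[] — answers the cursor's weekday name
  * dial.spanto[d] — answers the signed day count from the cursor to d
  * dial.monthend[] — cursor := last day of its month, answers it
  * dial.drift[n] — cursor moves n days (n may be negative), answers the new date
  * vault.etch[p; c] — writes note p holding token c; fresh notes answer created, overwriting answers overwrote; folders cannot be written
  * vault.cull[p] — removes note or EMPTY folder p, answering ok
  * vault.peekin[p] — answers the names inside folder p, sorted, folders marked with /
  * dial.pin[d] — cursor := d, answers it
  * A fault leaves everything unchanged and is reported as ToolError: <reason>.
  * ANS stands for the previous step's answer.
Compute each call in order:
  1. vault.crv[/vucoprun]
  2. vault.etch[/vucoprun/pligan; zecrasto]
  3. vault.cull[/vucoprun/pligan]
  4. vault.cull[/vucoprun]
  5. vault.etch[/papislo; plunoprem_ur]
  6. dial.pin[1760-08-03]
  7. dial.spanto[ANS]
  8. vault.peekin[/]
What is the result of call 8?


! 1. vault.crv(p='/vucoprun') : ok
! 2. vault.etch(p='/vucoprun/pligan', c='zecrasto') : created
! 3. vault.cull(p='/vucoprun/pligan') : ok
! 4. vault.cull(p='/vucoprun') : ok
! 5. vault.etch(p='/papislo', c='plunoprem_ur') : created
! 6. dial.pin(d='1760-08-03') : 1760-08-03
! 7. dial.spanto(d='ANS') : 0
! 8. vault.peekin(p='/') : [papislo, snecru/, woz/]

Answer: [papislo, snecru/, woz/]


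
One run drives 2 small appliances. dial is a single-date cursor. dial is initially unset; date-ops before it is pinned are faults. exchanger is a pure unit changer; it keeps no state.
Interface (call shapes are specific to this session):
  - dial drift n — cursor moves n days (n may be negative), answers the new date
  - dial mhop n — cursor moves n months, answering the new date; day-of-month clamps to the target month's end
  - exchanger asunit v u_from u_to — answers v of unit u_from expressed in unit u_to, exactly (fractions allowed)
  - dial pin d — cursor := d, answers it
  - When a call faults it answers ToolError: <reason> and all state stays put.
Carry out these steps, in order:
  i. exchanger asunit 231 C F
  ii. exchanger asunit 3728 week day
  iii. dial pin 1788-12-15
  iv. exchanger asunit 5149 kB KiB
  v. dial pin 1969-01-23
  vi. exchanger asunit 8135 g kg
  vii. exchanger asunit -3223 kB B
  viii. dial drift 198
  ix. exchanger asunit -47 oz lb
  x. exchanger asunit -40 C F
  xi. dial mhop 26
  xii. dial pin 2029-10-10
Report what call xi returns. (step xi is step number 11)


Answer: 1971-10-09

Derivation:
Invoking exchanger asunit passing 231, C, F, which returns 2239/5.
I try exchanger asunit passing 3728, week, day, — result: 26096.
I call dial pin passing 1788-12-15, which returns 1788-12-15.
I use exchanger asunit passing 5149, kB, KiB, and observe 643625/128.
I invoke dial pin passing 1969-01-23, and see 1969-01-23.
I use exchanger asunit passing 8135, g, kg, and get 1627/200.
Invoking exchanger asunit passing -3223, kB, B, and get -3223000.
Invoking dial drift passing 198, yielding 1969-08-09.
I try exchanger asunit passing -47, oz, lb, and see -47/16.
Now I run exchanger asunit passing -40, C, F, and see -40.
Calling dial mhop passing 26, giving 1971-10-09.
I call dial pin passing 2029-10-10, — result: 2029-10-10.


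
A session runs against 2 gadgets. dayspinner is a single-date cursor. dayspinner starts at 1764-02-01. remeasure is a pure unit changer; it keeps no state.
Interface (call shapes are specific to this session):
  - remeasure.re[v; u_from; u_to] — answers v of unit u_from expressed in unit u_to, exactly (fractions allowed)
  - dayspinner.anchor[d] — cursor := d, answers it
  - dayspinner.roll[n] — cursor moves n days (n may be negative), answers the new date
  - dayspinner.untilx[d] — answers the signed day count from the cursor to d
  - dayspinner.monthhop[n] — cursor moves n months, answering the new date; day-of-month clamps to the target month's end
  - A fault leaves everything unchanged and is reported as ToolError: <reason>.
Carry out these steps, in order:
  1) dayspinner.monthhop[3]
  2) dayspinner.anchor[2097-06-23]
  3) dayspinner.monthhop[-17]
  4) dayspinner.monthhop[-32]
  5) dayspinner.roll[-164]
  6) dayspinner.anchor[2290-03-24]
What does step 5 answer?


Answer: 2092-12-10

Derivation:
! 1. dayspinner.monthhop(n: 3) -> 1764-05-01
! 2. dayspinner.anchor(d: 2097-06-23) -> 2097-06-23
! 3. dayspinner.monthhop(n: -17) -> 2096-01-23
! 4. dayspinner.monthhop(n: -32) -> 2093-05-23
! 5. dayspinner.roll(n: -164) -> 2092-12-10
! 6. dayspinner.anchor(d: 2290-03-24) -> 2290-03-24


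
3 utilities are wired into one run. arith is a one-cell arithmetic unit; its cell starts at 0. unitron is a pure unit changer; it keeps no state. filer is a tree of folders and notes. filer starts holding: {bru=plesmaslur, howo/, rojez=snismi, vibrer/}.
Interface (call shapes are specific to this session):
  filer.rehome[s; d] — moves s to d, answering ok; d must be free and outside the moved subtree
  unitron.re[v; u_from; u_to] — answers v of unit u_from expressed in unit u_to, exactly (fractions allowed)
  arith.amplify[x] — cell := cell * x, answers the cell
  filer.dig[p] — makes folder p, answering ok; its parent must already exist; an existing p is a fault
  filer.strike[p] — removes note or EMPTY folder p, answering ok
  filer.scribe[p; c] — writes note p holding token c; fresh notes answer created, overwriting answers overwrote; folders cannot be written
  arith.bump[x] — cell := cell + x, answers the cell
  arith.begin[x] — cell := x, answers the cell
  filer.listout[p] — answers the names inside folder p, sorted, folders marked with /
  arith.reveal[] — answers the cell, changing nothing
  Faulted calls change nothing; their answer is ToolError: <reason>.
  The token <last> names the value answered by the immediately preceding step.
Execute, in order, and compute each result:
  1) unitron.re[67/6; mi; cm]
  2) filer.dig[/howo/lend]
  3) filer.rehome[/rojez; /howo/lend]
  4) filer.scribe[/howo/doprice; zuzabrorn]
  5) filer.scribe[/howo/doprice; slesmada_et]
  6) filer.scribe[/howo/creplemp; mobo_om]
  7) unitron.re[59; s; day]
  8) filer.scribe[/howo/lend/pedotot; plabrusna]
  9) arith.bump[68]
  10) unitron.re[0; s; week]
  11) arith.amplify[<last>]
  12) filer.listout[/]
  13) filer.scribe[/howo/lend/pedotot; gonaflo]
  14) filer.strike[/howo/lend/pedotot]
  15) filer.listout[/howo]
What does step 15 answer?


Answer: [creplemp, doprice, lend/]

Derivation:
$ re v=67/6 u_from=mi u_to=cm
:: 8985504/5
$ dig p=/howo/lend
:: ok
$ rehome s=/rojez d=/howo/lend
:: ToolError: exists
$ scribe p=/howo/doprice c=zuzabrorn
:: created
$ scribe p=/howo/doprice c=slesmada_et
:: overwrote
$ scribe p=/howo/creplemp c=mobo_om
:: created
$ re v=59 u_from=s u_to=day
:: 59/86400
$ scribe p=/howo/lend/pedotot c=plabrusna
:: created
$ bump x=68
:: 68
$ re v=0 u_from=s u_to=week
:: 0
$ amplify x=<last>
:: 0
$ listout p=/
:: [bru, howo/, rojez, vibrer/]
$ scribe p=/howo/lend/pedotot c=gonaflo
:: overwrote
$ strike p=/howo/lend/pedotot
:: ok
$ listout p=/howo
:: [creplemp, doprice, lend/]


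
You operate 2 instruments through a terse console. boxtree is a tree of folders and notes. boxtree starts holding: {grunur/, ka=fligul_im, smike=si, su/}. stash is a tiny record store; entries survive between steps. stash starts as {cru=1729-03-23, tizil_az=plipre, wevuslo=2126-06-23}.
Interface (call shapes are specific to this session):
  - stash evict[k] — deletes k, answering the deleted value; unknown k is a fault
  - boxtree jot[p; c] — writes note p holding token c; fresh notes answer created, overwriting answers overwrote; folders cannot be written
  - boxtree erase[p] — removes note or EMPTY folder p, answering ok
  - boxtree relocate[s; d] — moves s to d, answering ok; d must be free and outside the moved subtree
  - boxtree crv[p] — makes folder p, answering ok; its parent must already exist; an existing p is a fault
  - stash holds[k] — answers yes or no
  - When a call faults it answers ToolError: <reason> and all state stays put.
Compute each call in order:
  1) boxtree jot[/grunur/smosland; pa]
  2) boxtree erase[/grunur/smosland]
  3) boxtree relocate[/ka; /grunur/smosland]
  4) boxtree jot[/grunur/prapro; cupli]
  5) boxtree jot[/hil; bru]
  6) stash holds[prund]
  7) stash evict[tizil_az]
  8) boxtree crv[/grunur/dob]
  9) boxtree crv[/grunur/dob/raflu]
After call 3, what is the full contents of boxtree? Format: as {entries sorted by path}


Answer: {grunur/, grunur/smosland=fligul_im, smike=si, su/}

Derivation:
~$ boxtree jot /grunur/smosland pa
[out] created
~$ boxtree erase /grunur/smosland
[out] ok
~$ boxtree relocate /ka /grunur/smosland
[out] ok
~$ boxtree jot /grunur/prapro cupli
[out] created
~$ boxtree jot /hil bru
[out] created
~$ stash holds prund
[out] no
~$ stash evict tizil_az
[out] plipre
~$ boxtree crv /grunur/dob
[out] ok
~$ boxtree crv /grunur/dob/raflu
[out] ok


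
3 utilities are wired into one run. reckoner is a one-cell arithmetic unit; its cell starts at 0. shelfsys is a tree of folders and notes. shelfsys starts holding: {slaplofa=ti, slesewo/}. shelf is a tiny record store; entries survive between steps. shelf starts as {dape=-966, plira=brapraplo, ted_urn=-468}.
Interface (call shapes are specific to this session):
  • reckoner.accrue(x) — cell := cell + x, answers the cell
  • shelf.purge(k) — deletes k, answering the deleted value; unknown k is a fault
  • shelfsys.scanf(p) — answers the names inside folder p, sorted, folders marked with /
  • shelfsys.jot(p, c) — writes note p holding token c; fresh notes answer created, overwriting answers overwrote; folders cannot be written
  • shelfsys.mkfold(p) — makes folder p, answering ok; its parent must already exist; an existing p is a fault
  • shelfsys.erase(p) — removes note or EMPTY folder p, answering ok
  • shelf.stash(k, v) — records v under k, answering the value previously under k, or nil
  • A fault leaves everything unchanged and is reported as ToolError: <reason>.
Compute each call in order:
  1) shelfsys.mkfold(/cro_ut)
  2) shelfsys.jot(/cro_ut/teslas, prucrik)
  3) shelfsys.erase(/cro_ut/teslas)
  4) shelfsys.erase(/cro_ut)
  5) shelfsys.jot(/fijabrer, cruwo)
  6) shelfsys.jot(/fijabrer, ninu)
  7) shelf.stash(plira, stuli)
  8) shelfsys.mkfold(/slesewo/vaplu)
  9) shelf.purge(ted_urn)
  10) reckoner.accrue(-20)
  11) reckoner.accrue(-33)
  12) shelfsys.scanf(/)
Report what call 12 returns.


Answer: [fijabrer, slaplofa, slesewo/]

Derivation:
Do: mkfold[/cro_ut]
See: ok
Do: jot[/cro_ut/teslas; prucrik]
See: created
Do: erase[/cro_ut/teslas]
See: ok
Do: erase[/cro_ut]
See: ok
Do: jot[/fijabrer; cruwo]
See: created
Do: jot[/fijabrer; ninu]
See: overwrote
Do: stash[plira; stuli]
See: brapraplo
Do: mkfold[/slesewo/vaplu]
See: ok
Do: purge[ted_urn]
See: -468
Do: accrue[-20]
See: -20
Do: accrue[-33]
See: -53
Do: scanf[/]
See: [fijabrer, slaplofa, slesewo/]


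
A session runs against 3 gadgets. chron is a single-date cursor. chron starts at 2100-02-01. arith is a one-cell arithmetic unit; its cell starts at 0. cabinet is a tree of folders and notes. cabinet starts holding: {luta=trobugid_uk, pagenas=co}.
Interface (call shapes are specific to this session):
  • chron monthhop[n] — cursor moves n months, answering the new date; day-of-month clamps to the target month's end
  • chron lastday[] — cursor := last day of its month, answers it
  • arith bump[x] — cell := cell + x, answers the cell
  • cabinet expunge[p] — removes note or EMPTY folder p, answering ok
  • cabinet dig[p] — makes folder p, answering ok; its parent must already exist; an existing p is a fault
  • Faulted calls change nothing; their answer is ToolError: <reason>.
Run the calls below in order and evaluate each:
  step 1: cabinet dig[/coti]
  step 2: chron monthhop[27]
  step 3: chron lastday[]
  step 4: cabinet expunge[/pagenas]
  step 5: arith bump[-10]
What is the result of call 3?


;; 1. cabinet dig(p='/coti') : ok
;; 2. chron monthhop(n='27') : 2102-05-01
;; 3. chron lastday() : 2102-05-31
;; 4. cabinet expunge(p='/pagenas') : ok
;; 5. arith bump(x='-10') : -10

Answer: 2102-05-31


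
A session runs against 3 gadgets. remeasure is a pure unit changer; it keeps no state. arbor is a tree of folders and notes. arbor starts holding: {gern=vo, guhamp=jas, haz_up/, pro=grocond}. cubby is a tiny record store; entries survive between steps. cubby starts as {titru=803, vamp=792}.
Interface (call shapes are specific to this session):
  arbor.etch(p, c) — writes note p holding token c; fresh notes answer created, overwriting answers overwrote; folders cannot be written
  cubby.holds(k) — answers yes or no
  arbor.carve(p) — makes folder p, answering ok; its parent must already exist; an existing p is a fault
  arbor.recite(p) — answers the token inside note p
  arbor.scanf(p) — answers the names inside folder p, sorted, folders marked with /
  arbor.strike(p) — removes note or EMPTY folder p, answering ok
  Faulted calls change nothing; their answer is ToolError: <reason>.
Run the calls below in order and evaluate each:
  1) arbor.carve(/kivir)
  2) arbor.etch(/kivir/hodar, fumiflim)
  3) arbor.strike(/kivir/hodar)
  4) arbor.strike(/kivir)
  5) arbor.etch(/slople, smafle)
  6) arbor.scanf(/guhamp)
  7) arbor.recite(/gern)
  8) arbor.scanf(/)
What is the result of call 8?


Answer: [gern, guhamp, haz_up/, pro, slople]

Derivation:
# 1. arbor.carve(p→/kivir) ~> ok
# 2. arbor.etch(p→/kivir/hodar, c→fumiflim) ~> created
# 3. arbor.strike(p→/kivir/hodar) ~> ok
# 4. arbor.strike(p→/kivir) ~> ok
# 5. arbor.etch(p→/slople, c→smafle) ~> created
# 6. arbor.scanf(p→/guhamp) ~> ToolError: not a directory
# 7. arbor.recite(p→/gern) ~> vo
# 8. arbor.scanf(p→/) ~> [gern, guhamp, haz_up/, pro, slople]


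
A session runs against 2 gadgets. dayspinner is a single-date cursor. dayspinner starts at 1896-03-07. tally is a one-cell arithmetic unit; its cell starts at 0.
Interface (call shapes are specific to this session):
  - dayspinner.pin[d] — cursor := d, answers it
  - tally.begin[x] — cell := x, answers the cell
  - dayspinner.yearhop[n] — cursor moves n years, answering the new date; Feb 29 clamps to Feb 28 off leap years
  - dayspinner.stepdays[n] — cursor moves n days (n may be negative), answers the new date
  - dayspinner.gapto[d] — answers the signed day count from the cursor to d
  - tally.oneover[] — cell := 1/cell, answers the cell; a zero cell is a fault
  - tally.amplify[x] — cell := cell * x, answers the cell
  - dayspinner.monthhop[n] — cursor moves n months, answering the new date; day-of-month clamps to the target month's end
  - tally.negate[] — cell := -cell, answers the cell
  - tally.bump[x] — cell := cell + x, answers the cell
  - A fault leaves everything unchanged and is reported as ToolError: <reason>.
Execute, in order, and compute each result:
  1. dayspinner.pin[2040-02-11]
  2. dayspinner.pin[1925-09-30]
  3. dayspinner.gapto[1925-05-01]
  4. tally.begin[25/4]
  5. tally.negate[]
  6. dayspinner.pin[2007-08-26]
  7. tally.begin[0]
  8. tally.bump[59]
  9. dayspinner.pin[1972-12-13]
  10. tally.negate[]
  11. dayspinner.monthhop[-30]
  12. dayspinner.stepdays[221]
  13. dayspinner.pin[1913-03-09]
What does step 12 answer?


Then pin using d=2040-02-11, — result: 2040-02-11.
I use pin using d=1925-09-30, yielding 1925-09-30.
I run gapto using d=1925-05-01, which returns -152.
I try begin using x=25/4, → 25/4.
I invoke negate(), and get -25/4.
I call pin using d=2007-08-26: 2007-08-26.
I run begin using x=0, and see 0.
Then bump using x=59, and get 59.
Next I call pin using d=1972-12-13, — result: 1972-12-13.
Calling negate(), → -59.
I use monthhop using n=-30, yielding 1970-06-13.
Calling stepdays using n=221, → 1971-01-20.
Next I call pin using d=1913-03-09: 1913-03-09.

Answer: 1971-01-20


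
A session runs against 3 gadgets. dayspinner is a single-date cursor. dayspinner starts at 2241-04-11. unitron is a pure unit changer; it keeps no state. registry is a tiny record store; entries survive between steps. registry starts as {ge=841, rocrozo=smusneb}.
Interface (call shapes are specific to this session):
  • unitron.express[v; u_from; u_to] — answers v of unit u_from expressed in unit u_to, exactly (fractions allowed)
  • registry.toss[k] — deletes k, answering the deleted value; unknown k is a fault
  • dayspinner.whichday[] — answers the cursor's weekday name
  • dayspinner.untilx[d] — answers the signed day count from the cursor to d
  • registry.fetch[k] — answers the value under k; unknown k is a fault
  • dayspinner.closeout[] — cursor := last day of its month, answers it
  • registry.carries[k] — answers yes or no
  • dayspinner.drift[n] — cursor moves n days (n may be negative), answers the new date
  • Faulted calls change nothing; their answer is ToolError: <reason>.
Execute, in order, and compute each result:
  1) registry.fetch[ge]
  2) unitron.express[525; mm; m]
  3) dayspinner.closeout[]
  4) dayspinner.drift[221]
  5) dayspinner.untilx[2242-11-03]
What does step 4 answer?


! 1. registry.fetch(k='ge') -> 841
! 2. unitron.express(v='525', u_from='mm', u_to='m') -> 21/40
! 3. dayspinner.closeout() -> 2241-04-30
! 4. dayspinner.drift(n='221') -> 2241-12-07
! 5. dayspinner.untilx(d='2242-11-03') -> 331

Answer: 2241-12-07
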